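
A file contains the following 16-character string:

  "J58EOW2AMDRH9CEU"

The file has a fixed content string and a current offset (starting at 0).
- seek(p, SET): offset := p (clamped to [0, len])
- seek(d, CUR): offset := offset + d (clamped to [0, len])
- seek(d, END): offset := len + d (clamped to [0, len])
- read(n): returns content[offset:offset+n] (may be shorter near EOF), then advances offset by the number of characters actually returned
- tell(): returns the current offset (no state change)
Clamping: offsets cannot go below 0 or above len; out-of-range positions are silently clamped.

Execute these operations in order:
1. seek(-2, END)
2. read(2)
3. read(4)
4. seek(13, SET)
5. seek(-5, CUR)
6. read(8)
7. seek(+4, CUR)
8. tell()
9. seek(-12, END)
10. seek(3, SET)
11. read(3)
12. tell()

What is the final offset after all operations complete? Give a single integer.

After 1 (seek(-2, END)): offset=14
After 2 (read(2)): returned 'EU', offset=16
After 3 (read(4)): returned '', offset=16
After 4 (seek(13, SET)): offset=13
After 5 (seek(-5, CUR)): offset=8
After 6 (read(8)): returned 'MDRH9CEU', offset=16
After 7 (seek(+4, CUR)): offset=16
After 8 (tell()): offset=16
After 9 (seek(-12, END)): offset=4
After 10 (seek(3, SET)): offset=3
After 11 (read(3)): returned 'EOW', offset=6
After 12 (tell()): offset=6

Answer: 6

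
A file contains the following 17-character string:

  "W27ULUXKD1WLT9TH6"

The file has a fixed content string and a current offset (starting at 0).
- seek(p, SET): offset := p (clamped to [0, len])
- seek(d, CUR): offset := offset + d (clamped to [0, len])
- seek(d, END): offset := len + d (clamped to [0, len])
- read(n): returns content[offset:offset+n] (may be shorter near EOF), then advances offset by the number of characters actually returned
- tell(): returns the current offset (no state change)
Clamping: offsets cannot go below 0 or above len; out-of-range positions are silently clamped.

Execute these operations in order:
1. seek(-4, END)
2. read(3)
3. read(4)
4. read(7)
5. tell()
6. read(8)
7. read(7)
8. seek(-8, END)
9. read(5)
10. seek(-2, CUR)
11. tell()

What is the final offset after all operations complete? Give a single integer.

After 1 (seek(-4, END)): offset=13
After 2 (read(3)): returned '9TH', offset=16
After 3 (read(4)): returned '6', offset=17
After 4 (read(7)): returned '', offset=17
After 5 (tell()): offset=17
After 6 (read(8)): returned '', offset=17
After 7 (read(7)): returned '', offset=17
After 8 (seek(-8, END)): offset=9
After 9 (read(5)): returned '1WLT9', offset=14
After 10 (seek(-2, CUR)): offset=12
After 11 (tell()): offset=12

Answer: 12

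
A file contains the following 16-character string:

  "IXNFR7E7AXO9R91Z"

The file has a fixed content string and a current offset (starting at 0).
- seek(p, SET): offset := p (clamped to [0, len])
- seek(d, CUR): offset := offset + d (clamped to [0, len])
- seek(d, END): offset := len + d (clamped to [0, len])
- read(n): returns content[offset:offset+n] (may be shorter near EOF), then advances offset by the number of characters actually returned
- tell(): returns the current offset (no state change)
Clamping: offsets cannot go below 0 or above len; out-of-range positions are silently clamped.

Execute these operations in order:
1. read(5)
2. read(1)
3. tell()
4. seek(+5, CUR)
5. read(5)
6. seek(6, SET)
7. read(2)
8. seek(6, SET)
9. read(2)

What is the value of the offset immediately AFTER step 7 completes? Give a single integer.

After 1 (read(5)): returned 'IXNFR', offset=5
After 2 (read(1)): returned '7', offset=6
After 3 (tell()): offset=6
After 4 (seek(+5, CUR)): offset=11
After 5 (read(5)): returned '9R91Z', offset=16
After 6 (seek(6, SET)): offset=6
After 7 (read(2)): returned 'E7', offset=8

Answer: 8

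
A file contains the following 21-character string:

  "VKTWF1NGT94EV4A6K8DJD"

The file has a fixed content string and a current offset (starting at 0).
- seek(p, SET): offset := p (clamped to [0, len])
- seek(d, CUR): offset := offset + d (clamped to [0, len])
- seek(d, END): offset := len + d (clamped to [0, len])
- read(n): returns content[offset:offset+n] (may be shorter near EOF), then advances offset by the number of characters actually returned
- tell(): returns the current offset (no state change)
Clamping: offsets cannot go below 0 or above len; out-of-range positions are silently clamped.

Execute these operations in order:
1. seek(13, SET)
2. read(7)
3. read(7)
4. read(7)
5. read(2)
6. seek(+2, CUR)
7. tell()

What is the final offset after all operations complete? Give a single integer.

After 1 (seek(13, SET)): offset=13
After 2 (read(7)): returned '4A6K8DJ', offset=20
After 3 (read(7)): returned 'D', offset=21
After 4 (read(7)): returned '', offset=21
After 5 (read(2)): returned '', offset=21
After 6 (seek(+2, CUR)): offset=21
After 7 (tell()): offset=21

Answer: 21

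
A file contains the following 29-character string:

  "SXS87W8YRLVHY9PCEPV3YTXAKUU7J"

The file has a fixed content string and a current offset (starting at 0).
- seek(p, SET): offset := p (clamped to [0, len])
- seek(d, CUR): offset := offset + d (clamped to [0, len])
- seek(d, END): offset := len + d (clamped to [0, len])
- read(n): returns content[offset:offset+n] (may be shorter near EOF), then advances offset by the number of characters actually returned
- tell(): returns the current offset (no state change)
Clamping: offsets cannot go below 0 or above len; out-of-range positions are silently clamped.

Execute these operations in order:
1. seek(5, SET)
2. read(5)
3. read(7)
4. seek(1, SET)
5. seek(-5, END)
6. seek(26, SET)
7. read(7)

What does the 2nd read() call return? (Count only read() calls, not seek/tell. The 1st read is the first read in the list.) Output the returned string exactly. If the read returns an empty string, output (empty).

After 1 (seek(5, SET)): offset=5
After 2 (read(5)): returned 'W8YRL', offset=10
After 3 (read(7)): returned 'VHY9PCE', offset=17
After 4 (seek(1, SET)): offset=1
After 5 (seek(-5, END)): offset=24
After 6 (seek(26, SET)): offset=26
After 7 (read(7)): returned 'U7J', offset=29

Answer: VHY9PCE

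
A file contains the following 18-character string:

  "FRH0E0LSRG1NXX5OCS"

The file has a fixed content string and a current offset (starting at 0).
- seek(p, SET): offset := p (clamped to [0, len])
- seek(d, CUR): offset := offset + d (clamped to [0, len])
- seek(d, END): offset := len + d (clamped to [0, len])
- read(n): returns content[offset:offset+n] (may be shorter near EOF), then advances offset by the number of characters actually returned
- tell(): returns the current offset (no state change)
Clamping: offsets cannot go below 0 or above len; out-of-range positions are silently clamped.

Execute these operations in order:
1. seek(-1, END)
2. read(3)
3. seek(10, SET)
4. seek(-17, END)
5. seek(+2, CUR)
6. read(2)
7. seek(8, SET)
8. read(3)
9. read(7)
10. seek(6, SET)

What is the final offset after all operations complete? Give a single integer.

Answer: 6

Derivation:
After 1 (seek(-1, END)): offset=17
After 2 (read(3)): returned 'S', offset=18
After 3 (seek(10, SET)): offset=10
After 4 (seek(-17, END)): offset=1
After 5 (seek(+2, CUR)): offset=3
After 6 (read(2)): returned '0E', offset=5
After 7 (seek(8, SET)): offset=8
After 8 (read(3)): returned 'RG1', offset=11
After 9 (read(7)): returned 'NXX5OCS', offset=18
After 10 (seek(6, SET)): offset=6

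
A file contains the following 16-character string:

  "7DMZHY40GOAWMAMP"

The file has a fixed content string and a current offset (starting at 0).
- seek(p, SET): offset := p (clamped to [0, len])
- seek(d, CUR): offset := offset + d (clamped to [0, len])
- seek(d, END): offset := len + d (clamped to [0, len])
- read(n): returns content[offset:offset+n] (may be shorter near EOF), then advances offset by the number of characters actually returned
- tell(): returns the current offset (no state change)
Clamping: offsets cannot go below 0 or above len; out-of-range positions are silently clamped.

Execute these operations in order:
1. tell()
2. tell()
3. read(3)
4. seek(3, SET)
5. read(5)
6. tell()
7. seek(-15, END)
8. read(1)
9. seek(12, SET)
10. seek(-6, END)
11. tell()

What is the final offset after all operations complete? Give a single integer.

Answer: 10

Derivation:
After 1 (tell()): offset=0
After 2 (tell()): offset=0
After 3 (read(3)): returned '7DM', offset=3
After 4 (seek(3, SET)): offset=3
After 5 (read(5)): returned 'ZHY40', offset=8
After 6 (tell()): offset=8
After 7 (seek(-15, END)): offset=1
After 8 (read(1)): returned 'D', offset=2
After 9 (seek(12, SET)): offset=12
After 10 (seek(-6, END)): offset=10
After 11 (tell()): offset=10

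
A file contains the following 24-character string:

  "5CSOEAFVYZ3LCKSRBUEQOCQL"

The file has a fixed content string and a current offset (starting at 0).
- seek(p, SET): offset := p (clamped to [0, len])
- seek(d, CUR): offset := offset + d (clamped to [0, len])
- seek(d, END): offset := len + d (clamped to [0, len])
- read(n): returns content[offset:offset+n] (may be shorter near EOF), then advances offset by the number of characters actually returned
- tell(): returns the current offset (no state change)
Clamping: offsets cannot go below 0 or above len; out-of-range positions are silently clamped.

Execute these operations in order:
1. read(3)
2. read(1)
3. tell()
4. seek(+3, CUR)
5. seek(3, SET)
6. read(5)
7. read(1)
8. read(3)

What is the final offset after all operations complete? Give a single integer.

Answer: 12

Derivation:
After 1 (read(3)): returned '5CS', offset=3
After 2 (read(1)): returned 'O', offset=4
After 3 (tell()): offset=4
After 4 (seek(+3, CUR)): offset=7
After 5 (seek(3, SET)): offset=3
After 6 (read(5)): returned 'OEAFV', offset=8
After 7 (read(1)): returned 'Y', offset=9
After 8 (read(3)): returned 'Z3L', offset=12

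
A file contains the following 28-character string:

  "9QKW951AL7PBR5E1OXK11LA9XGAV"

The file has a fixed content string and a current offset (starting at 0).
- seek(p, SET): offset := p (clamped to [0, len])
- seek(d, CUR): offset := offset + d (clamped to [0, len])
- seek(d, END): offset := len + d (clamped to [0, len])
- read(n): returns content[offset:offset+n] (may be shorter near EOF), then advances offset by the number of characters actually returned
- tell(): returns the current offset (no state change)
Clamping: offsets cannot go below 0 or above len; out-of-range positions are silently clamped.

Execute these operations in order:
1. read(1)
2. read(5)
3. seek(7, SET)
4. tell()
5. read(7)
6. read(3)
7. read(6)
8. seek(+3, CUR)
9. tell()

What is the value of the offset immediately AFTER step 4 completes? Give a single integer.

Answer: 7

Derivation:
After 1 (read(1)): returned '9', offset=1
After 2 (read(5)): returned 'QKW95', offset=6
After 3 (seek(7, SET)): offset=7
After 4 (tell()): offset=7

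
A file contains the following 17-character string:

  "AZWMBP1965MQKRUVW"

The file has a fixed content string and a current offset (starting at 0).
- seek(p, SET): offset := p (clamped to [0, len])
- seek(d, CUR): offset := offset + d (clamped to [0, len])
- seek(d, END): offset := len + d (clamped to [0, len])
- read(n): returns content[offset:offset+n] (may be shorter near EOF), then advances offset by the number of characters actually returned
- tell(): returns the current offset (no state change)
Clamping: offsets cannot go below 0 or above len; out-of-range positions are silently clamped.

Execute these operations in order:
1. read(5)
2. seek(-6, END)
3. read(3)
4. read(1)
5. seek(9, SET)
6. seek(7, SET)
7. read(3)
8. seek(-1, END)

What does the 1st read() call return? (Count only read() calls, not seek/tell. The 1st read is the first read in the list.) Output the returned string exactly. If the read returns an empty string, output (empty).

After 1 (read(5)): returned 'AZWMB', offset=5
After 2 (seek(-6, END)): offset=11
After 3 (read(3)): returned 'QKR', offset=14
After 4 (read(1)): returned 'U', offset=15
After 5 (seek(9, SET)): offset=9
After 6 (seek(7, SET)): offset=7
After 7 (read(3)): returned '965', offset=10
After 8 (seek(-1, END)): offset=16

Answer: AZWMB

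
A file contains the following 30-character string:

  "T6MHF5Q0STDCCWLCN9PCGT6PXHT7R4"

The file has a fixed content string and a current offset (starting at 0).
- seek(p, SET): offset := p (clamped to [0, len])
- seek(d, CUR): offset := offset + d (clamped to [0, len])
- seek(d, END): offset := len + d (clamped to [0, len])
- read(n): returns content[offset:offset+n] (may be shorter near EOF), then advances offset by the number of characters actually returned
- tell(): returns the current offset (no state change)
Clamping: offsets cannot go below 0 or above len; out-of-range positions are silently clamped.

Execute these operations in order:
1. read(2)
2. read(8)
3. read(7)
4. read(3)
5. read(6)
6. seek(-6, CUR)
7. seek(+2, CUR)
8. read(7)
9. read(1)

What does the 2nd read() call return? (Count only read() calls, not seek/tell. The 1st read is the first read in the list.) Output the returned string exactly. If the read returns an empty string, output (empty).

After 1 (read(2)): returned 'T6', offset=2
After 2 (read(8)): returned 'MHF5Q0ST', offset=10
After 3 (read(7)): returned 'DCCWLCN', offset=17
After 4 (read(3)): returned '9PC', offset=20
After 5 (read(6)): returned 'GT6PXH', offset=26
After 6 (seek(-6, CUR)): offset=20
After 7 (seek(+2, CUR)): offset=22
After 8 (read(7)): returned '6PXHT7R', offset=29
After 9 (read(1)): returned '4', offset=30

Answer: MHF5Q0ST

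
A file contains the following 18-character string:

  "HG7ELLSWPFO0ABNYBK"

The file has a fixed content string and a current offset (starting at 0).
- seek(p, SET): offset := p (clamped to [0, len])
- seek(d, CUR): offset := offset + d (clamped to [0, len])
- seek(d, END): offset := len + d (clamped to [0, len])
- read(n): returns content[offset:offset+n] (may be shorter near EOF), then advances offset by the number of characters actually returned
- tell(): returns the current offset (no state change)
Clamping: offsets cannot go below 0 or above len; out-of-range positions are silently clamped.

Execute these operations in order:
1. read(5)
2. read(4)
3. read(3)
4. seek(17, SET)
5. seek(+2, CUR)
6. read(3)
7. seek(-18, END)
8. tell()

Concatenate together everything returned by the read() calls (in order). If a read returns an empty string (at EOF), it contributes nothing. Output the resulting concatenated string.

After 1 (read(5)): returned 'HG7EL', offset=5
After 2 (read(4)): returned 'LSWP', offset=9
After 3 (read(3)): returned 'FO0', offset=12
After 4 (seek(17, SET)): offset=17
After 5 (seek(+2, CUR)): offset=18
After 6 (read(3)): returned '', offset=18
After 7 (seek(-18, END)): offset=0
After 8 (tell()): offset=0

Answer: HG7ELLSWPFO0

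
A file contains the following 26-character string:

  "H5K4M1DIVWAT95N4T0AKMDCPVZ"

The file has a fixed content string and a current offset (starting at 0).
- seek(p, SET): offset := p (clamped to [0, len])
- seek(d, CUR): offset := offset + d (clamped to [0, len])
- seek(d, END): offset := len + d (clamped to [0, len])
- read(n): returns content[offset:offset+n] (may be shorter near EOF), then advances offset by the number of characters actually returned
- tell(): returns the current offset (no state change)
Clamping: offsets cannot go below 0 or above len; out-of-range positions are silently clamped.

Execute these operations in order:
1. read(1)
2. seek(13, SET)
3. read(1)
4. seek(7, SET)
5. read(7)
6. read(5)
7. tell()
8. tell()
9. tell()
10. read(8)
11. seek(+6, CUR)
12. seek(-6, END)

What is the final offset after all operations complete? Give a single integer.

After 1 (read(1)): returned 'H', offset=1
After 2 (seek(13, SET)): offset=13
After 3 (read(1)): returned '5', offset=14
After 4 (seek(7, SET)): offset=7
After 5 (read(7)): returned 'IVWAT95', offset=14
After 6 (read(5)): returned 'N4T0A', offset=19
After 7 (tell()): offset=19
After 8 (tell()): offset=19
After 9 (tell()): offset=19
After 10 (read(8)): returned 'KMDCPVZ', offset=26
After 11 (seek(+6, CUR)): offset=26
After 12 (seek(-6, END)): offset=20

Answer: 20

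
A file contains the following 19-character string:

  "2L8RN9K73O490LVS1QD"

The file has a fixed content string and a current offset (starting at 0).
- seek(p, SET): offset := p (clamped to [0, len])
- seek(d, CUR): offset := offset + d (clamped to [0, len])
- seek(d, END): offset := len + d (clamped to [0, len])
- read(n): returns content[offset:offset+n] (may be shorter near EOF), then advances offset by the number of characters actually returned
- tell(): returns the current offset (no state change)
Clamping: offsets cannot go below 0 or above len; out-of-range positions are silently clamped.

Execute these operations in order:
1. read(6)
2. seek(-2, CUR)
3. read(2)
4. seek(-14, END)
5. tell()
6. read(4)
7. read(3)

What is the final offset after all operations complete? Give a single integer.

After 1 (read(6)): returned '2L8RN9', offset=6
After 2 (seek(-2, CUR)): offset=4
After 3 (read(2)): returned 'N9', offset=6
After 4 (seek(-14, END)): offset=5
After 5 (tell()): offset=5
After 6 (read(4)): returned '9K73', offset=9
After 7 (read(3)): returned 'O49', offset=12

Answer: 12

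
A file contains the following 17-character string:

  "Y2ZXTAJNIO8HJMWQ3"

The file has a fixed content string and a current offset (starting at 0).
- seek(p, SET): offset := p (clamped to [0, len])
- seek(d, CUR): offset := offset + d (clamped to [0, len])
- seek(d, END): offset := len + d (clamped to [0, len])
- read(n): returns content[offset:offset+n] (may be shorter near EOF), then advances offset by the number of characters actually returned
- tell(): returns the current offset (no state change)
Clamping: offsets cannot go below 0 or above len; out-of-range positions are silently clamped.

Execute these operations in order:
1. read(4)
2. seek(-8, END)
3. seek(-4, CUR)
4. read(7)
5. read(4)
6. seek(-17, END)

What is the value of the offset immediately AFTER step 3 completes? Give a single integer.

After 1 (read(4)): returned 'Y2ZX', offset=4
After 2 (seek(-8, END)): offset=9
After 3 (seek(-4, CUR)): offset=5

Answer: 5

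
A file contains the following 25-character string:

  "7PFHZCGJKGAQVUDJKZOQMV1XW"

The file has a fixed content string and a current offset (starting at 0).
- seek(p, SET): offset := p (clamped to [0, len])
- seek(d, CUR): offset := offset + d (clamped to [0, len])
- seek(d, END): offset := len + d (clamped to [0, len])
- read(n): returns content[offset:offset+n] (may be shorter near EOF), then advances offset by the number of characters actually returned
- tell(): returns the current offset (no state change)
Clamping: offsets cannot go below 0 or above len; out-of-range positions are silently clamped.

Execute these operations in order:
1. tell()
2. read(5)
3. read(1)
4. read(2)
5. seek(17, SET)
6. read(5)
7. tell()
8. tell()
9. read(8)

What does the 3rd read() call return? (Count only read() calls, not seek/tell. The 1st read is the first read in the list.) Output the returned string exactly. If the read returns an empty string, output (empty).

Answer: GJ

Derivation:
After 1 (tell()): offset=0
After 2 (read(5)): returned '7PFHZ', offset=5
After 3 (read(1)): returned 'C', offset=6
After 4 (read(2)): returned 'GJ', offset=8
After 5 (seek(17, SET)): offset=17
After 6 (read(5)): returned 'ZOQMV', offset=22
After 7 (tell()): offset=22
After 8 (tell()): offset=22
After 9 (read(8)): returned '1XW', offset=25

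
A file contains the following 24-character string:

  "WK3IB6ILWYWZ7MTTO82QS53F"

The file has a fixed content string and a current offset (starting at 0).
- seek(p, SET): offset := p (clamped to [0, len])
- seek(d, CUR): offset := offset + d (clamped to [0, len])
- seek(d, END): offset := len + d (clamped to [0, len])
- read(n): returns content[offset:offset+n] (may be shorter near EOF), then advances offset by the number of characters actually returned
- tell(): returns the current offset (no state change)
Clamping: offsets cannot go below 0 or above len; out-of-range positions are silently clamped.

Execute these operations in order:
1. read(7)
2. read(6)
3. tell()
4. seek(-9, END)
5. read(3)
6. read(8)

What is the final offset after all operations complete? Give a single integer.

After 1 (read(7)): returned 'WK3IB6I', offset=7
After 2 (read(6)): returned 'LWYWZ7', offset=13
After 3 (tell()): offset=13
After 4 (seek(-9, END)): offset=15
After 5 (read(3)): returned 'TO8', offset=18
After 6 (read(8)): returned '2QS53F', offset=24

Answer: 24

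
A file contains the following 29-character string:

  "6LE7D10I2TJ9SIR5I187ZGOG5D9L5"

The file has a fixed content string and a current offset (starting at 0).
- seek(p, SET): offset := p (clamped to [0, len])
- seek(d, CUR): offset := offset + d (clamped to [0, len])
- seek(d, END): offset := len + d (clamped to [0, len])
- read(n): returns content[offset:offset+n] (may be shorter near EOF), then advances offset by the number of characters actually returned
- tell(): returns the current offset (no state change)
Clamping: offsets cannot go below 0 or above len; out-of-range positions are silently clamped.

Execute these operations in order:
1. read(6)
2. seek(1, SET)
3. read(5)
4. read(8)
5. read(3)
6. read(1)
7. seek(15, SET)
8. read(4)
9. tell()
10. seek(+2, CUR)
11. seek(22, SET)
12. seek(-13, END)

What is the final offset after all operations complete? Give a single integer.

Answer: 16

Derivation:
After 1 (read(6)): returned '6LE7D1', offset=6
After 2 (seek(1, SET)): offset=1
After 3 (read(5)): returned 'LE7D1', offset=6
After 4 (read(8)): returned '0I2TJ9SI', offset=14
After 5 (read(3)): returned 'R5I', offset=17
After 6 (read(1)): returned '1', offset=18
After 7 (seek(15, SET)): offset=15
After 8 (read(4)): returned '5I18', offset=19
After 9 (tell()): offset=19
After 10 (seek(+2, CUR)): offset=21
After 11 (seek(22, SET)): offset=22
After 12 (seek(-13, END)): offset=16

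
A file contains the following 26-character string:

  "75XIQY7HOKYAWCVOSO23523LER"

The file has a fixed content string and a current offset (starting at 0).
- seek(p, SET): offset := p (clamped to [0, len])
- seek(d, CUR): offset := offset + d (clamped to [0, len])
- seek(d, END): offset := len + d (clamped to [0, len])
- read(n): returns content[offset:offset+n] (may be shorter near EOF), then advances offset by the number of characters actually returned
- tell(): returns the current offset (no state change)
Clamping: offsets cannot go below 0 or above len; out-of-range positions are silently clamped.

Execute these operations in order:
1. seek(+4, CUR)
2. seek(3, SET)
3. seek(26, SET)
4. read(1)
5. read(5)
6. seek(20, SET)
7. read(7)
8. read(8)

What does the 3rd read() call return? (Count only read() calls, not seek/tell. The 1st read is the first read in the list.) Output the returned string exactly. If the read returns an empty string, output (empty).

After 1 (seek(+4, CUR)): offset=4
After 2 (seek(3, SET)): offset=3
After 3 (seek(26, SET)): offset=26
After 4 (read(1)): returned '', offset=26
After 5 (read(5)): returned '', offset=26
After 6 (seek(20, SET)): offset=20
After 7 (read(7)): returned '523LER', offset=26
After 8 (read(8)): returned '', offset=26

Answer: 523LER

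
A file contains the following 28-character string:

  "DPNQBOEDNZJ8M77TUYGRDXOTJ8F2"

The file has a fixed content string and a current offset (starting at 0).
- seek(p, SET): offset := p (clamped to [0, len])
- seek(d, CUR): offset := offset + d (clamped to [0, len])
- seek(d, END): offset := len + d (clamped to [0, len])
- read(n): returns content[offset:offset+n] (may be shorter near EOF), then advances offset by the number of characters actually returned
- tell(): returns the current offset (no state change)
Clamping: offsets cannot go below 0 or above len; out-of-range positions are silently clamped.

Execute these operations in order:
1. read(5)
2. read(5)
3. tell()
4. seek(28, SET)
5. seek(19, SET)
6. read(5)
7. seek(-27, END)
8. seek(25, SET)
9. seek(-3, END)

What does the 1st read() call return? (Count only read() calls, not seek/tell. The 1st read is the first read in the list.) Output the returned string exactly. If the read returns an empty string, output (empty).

Answer: DPNQB

Derivation:
After 1 (read(5)): returned 'DPNQB', offset=5
After 2 (read(5)): returned 'OEDNZ', offset=10
After 3 (tell()): offset=10
After 4 (seek(28, SET)): offset=28
After 5 (seek(19, SET)): offset=19
After 6 (read(5)): returned 'RDXOT', offset=24
After 7 (seek(-27, END)): offset=1
After 8 (seek(25, SET)): offset=25
After 9 (seek(-3, END)): offset=25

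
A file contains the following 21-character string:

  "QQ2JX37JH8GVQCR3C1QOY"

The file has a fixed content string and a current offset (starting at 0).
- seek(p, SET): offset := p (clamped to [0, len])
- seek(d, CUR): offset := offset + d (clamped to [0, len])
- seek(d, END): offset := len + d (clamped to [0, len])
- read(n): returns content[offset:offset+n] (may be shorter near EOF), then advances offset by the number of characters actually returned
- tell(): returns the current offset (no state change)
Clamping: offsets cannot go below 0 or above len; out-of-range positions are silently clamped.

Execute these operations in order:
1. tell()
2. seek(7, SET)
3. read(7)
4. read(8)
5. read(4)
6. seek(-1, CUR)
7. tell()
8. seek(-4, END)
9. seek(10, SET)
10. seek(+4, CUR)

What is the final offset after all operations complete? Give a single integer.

Answer: 14

Derivation:
After 1 (tell()): offset=0
After 2 (seek(7, SET)): offset=7
After 3 (read(7)): returned 'JH8GVQC', offset=14
After 4 (read(8)): returned 'R3C1QOY', offset=21
After 5 (read(4)): returned '', offset=21
After 6 (seek(-1, CUR)): offset=20
After 7 (tell()): offset=20
After 8 (seek(-4, END)): offset=17
After 9 (seek(10, SET)): offset=10
After 10 (seek(+4, CUR)): offset=14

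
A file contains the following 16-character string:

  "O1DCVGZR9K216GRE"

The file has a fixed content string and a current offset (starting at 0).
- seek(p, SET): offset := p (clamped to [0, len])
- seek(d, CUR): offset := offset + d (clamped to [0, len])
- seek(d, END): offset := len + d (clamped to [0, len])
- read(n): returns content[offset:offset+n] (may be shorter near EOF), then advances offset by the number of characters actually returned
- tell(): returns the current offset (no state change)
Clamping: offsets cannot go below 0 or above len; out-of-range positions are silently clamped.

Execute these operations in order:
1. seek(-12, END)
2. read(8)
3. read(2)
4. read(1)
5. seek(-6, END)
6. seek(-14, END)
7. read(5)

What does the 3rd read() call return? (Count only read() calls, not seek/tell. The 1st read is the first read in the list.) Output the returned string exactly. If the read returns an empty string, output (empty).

After 1 (seek(-12, END)): offset=4
After 2 (read(8)): returned 'VGZR9K21', offset=12
After 3 (read(2)): returned '6G', offset=14
After 4 (read(1)): returned 'R', offset=15
After 5 (seek(-6, END)): offset=10
After 6 (seek(-14, END)): offset=2
After 7 (read(5)): returned 'DCVGZ', offset=7

Answer: R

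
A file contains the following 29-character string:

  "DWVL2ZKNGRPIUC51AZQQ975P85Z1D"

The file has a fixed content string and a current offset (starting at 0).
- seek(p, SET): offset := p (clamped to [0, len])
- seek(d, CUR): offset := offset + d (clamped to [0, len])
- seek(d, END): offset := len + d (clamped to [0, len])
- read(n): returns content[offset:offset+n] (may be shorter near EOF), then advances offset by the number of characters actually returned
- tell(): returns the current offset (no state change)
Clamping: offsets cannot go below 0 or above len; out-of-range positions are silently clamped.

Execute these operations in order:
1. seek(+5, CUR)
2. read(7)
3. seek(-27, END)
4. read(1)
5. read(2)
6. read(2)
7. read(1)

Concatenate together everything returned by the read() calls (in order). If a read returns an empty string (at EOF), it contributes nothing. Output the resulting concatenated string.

After 1 (seek(+5, CUR)): offset=5
After 2 (read(7)): returned 'ZKNGRPI', offset=12
After 3 (seek(-27, END)): offset=2
After 4 (read(1)): returned 'V', offset=3
After 5 (read(2)): returned 'L2', offset=5
After 6 (read(2)): returned 'ZK', offset=7
After 7 (read(1)): returned 'N', offset=8

Answer: ZKNGRPIVL2ZKN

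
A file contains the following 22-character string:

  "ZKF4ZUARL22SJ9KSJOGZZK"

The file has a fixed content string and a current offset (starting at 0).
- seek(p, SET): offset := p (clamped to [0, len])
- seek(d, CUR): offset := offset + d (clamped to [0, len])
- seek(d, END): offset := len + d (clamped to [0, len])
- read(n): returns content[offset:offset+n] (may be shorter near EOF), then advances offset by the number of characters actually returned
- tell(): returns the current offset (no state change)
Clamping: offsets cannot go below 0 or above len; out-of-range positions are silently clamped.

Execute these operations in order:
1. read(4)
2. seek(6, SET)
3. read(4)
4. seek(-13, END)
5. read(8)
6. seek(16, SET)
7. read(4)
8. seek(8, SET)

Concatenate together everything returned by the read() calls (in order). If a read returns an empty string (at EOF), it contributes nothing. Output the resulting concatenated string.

Answer: ZKF4ARL222SJ9KSJJOGZ

Derivation:
After 1 (read(4)): returned 'ZKF4', offset=4
After 2 (seek(6, SET)): offset=6
After 3 (read(4)): returned 'ARL2', offset=10
After 4 (seek(-13, END)): offset=9
After 5 (read(8)): returned '22SJ9KSJ', offset=17
After 6 (seek(16, SET)): offset=16
After 7 (read(4)): returned 'JOGZ', offset=20
After 8 (seek(8, SET)): offset=8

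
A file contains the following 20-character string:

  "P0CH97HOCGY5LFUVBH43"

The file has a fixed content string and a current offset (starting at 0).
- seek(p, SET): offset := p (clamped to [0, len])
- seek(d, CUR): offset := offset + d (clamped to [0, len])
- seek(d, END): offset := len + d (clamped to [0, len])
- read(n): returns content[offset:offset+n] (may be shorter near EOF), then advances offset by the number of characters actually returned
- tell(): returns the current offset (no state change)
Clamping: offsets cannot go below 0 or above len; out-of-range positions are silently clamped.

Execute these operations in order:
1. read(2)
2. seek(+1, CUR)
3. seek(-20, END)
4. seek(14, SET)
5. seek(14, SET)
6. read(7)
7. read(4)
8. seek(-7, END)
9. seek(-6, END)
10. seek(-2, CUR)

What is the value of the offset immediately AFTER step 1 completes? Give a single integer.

Answer: 2

Derivation:
After 1 (read(2)): returned 'P0', offset=2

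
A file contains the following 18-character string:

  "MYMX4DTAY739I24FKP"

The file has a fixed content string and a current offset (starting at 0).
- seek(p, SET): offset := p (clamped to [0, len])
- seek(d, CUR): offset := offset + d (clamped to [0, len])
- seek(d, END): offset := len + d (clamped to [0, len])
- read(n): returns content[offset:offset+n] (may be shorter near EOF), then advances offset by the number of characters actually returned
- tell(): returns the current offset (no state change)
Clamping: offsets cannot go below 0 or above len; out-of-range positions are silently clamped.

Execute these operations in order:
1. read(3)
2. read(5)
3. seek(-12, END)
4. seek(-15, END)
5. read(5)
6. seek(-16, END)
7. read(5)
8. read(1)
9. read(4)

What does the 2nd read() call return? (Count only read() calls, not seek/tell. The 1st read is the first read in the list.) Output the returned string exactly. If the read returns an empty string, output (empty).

After 1 (read(3)): returned 'MYM', offset=3
After 2 (read(5)): returned 'X4DTA', offset=8
After 3 (seek(-12, END)): offset=6
After 4 (seek(-15, END)): offset=3
After 5 (read(5)): returned 'X4DTA', offset=8
After 6 (seek(-16, END)): offset=2
After 7 (read(5)): returned 'MX4DT', offset=7
After 8 (read(1)): returned 'A', offset=8
After 9 (read(4)): returned 'Y739', offset=12

Answer: X4DTA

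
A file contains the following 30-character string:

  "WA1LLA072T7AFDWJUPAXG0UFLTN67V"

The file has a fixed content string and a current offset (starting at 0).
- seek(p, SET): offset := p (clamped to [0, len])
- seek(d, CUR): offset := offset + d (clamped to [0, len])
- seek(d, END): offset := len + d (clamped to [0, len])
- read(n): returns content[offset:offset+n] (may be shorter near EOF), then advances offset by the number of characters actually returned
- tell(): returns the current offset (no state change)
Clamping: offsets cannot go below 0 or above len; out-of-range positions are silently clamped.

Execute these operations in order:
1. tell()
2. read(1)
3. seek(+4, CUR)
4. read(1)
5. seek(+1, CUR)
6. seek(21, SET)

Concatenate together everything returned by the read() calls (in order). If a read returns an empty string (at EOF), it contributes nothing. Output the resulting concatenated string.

After 1 (tell()): offset=0
After 2 (read(1)): returned 'W', offset=1
After 3 (seek(+4, CUR)): offset=5
After 4 (read(1)): returned 'A', offset=6
After 5 (seek(+1, CUR)): offset=7
After 6 (seek(21, SET)): offset=21

Answer: WA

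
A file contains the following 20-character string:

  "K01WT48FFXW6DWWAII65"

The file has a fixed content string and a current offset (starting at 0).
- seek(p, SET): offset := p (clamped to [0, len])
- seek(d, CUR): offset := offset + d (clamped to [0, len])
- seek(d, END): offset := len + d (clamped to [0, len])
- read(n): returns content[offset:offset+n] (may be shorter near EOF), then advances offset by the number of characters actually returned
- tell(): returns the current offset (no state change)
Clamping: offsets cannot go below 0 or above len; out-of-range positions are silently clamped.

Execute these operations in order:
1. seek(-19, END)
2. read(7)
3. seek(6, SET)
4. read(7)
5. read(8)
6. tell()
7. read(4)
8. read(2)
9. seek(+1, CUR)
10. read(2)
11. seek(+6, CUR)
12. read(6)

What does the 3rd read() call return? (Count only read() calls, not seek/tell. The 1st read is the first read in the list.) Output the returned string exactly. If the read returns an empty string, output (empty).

After 1 (seek(-19, END)): offset=1
After 2 (read(7)): returned '01WT48F', offset=8
After 3 (seek(6, SET)): offset=6
After 4 (read(7)): returned '8FFXW6D', offset=13
After 5 (read(8)): returned 'WWAII65', offset=20
After 6 (tell()): offset=20
After 7 (read(4)): returned '', offset=20
After 8 (read(2)): returned '', offset=20
After 9 (seek(+1, CUR)): offset=20
After 10 (read(2)): returned '', offset=20
After 11 (seek(+6, CUR)): offset=20
After 12 (read(6)): returned '', offset=20

Answer: WWAII65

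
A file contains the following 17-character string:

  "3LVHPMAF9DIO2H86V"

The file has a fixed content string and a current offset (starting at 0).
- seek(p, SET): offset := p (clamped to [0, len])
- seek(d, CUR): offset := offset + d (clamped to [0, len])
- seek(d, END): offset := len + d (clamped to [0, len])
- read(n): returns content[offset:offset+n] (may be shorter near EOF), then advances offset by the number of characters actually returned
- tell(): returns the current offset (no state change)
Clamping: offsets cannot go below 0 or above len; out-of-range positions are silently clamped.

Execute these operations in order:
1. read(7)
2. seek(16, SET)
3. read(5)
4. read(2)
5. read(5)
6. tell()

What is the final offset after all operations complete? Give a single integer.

After 1 (read(7)): returned '3LVHPMA', offset=7
After 2 (seek(16, SET)): offset=16
After 3 (read(5)): returned 'V', offset=17
After 4 (read(2)): returned '', offset=17
After 5 (read(5)): returned '', offset=17
After 6 (tell()): offset=17

Answer: 17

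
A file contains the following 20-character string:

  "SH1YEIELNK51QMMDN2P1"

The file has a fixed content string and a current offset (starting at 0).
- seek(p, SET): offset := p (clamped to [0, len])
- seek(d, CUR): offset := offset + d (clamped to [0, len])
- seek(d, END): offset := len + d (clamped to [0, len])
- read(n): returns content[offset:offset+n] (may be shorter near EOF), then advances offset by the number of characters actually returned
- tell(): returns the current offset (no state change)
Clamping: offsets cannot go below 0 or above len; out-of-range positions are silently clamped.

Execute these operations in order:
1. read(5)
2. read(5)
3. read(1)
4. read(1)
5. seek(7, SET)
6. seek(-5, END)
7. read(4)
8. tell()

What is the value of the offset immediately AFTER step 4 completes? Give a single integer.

After 1 (read(5)): returned 'SH1YE', offset=5
After 2 (read(5)): returned 'IELNK', offset=10
After 3 (read(1)): returned '5', offset=11
After 4 (read(1)): returned '1', offset=12

Answer: 12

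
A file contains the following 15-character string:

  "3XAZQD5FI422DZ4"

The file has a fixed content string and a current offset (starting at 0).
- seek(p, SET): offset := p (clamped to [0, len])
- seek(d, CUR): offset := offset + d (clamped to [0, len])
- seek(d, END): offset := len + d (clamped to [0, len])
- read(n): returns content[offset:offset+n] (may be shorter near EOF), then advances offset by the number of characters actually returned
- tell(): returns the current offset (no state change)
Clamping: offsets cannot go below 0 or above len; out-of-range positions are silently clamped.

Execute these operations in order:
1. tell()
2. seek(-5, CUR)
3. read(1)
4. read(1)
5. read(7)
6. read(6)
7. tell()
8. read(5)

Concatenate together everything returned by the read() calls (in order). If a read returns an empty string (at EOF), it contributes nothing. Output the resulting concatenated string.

After 1 (tell()): offset=0
After 2 (seek(-5, CUR)): offset=0
After 3 (read(1)): returned '3', offset=1
After 4 (read(1)): returned 'X', offset=2
After 5 (read(7)): returned 'AZQD5FI', offset=9
After 6 (read(6)): returned '422DZ4', offset=15
After 7 (tell()): offset=15
After 8 (read(5)): returned '', offset=15

Answer: 3XAZQD5FI422DZ4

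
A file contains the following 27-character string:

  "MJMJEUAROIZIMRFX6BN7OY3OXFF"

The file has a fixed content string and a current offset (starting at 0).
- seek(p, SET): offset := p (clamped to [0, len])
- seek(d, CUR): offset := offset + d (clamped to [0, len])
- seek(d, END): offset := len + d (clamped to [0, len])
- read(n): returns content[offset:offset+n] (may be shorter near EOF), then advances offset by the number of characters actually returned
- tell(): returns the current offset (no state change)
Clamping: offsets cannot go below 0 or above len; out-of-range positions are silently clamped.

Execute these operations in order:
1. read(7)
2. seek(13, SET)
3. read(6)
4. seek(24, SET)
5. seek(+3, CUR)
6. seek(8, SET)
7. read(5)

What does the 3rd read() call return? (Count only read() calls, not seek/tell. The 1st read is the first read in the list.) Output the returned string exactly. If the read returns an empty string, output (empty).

Answer: OIZIM

Derivation:
After 1 (read(7)): returned 'MJMJEUA', offset=7
After 2 (seek(13, SET)): offset=13
After 3 (read(6)): returned 'RFX6BN', offset=19
After 4 (seek(24, SET)): offset=24
After 5 (seek(+3, CUR)): offset=27
After 6 (seek(8, SET)): offset=8
After 7 (read(5)): returned 'OIZIM', offset=13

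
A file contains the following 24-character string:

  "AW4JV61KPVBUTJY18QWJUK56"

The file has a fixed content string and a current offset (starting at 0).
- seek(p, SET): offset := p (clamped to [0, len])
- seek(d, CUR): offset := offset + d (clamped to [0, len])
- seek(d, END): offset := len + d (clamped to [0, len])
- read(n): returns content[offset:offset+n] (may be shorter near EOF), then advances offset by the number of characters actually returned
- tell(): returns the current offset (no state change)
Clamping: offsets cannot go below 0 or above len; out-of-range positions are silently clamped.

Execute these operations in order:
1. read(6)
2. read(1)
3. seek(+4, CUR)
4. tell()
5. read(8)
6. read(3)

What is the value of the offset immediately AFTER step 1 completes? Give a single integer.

Answer: 6

Derivation:
After 1 (read(6)): returned 'AW4JV6', offset=6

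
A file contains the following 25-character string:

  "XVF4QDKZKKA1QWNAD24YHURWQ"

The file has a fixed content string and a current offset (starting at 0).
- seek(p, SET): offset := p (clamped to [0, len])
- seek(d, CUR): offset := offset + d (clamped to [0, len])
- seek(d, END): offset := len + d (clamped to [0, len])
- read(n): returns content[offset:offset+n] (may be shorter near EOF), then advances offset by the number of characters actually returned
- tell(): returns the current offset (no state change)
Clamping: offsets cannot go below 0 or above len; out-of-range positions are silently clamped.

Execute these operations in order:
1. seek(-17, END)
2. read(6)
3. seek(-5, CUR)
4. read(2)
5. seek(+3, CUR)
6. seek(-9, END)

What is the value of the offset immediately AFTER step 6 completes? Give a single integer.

Answer: 16

Derivation:
After 1 (seek(-17, END)): offset=8
After 2 (read(6)): returned 'KKA1QW', offset=14
After 3 (seek(-5, CUR)): offset=9
After 4 (read(2)): returned 'KA', offset=11
After 5 (seek(+3, CUR)): offset=14
After 6 (seek(-9, END)): offset=16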